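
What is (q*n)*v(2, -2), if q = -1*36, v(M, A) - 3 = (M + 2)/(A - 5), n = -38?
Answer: 23256/7 ≈ 3322.3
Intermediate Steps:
v(M, A) = 3 + (2 + M)/(-5 + A) (v(M, A) = 3 + (M + 2)/(A - 5) = 3 + (2 + M)/(-5 + A))
q = -36
(q*n)*v(2, -2) = (-36*(-38))*((-13 + 2 + 3*(-2))/(-5 - 2)) = 1368*((-13 + 2 - 6)/(-7)) = 1368*(-1/7*(-17)) = 1368*(17/7) = 23256/7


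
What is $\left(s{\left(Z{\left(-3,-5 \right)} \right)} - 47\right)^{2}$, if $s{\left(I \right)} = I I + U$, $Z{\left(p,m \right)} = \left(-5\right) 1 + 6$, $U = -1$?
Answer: $2209$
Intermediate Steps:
$Z{\left(p,m \right)} = 1$ ($Z{\left(p,m \right)} = -5 + 6 = 1$)
$s{\left(I \right)} = -1 + I^{2}$ ($s{\left(I \right)} = I I - 1 = I^{2} - 1 = -1 + I^{2}$)
$\left(s{\left(Z{\left(-3,-5 \right)} \right)} - 47\right)^{2} = \left(\left(-1 + 1^{2}\right) - 47\right)^{2} = \left(\left(-1 + 1\right) - 47\right)^{2} = \left(0 - 47\right)^{2} = \left(-47\right)^{2} = 2209$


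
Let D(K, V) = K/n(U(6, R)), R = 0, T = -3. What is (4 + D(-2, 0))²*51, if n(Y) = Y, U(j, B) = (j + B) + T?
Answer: 1700/3 ≈ 566.67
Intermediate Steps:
U(j, B) = -3 + B + j (U(j, B) = (j + B) - 3 = (B + j) - 3 = -3 + B + j)
D(K, V) = K/3 (D(K, V) = K/(-3 + 0 + 6) = K/3)
(4 + D(-2, 0))²*51 = (4 + (⅓)*(-2))²*51 = (4 - ⅔)²*51 = (10/3)²*51 = (100/9)*51 = 1700/3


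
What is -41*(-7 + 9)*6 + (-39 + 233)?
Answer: -298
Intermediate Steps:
-41*(-7 + 9)*6 + (-39 + 233) = -82*6 + 194 = -41*12 + 194 = -492 + 194 = -298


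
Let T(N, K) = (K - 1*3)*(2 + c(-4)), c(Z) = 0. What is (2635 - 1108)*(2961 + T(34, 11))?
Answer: 4545879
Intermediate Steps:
T(N, K) = -6 + 2*K (T(N, K) = (K - 1*3)*(2 + 0) = (K - 3)*2 = (-3 + K)*2 = -6 + 2*K)
(2635 - 1108)*(2961 + T(34, 11)) = (2635 - 1108)*(2961 + (-6 + 2*11)) = 1527*(2961 + (-6 + 22)) = 1527*(2961 + 16) = 1527*2977 = 4545879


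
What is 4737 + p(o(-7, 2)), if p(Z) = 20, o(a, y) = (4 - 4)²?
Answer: 4757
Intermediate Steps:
o(a, y) = 0 (o(a, y) = 0² = 0)
4737 + p(o(-7, 2)) = 4737 + 20 = 4757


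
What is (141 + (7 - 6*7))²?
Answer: 11236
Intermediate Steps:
(141 + (7 - 6*7))² = (141 + (7 - 42))² = (141 - 35)² = 106² = 11236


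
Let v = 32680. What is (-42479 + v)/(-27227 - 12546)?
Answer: 9799/39773 ≈ 0.24637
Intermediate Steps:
(-42479 + v)/(-27227 - 12546) = (-42479 + 32680)/(-27227 - 12546) = -9799/(-39773) = -9799*(-1/39773) = 9799/39773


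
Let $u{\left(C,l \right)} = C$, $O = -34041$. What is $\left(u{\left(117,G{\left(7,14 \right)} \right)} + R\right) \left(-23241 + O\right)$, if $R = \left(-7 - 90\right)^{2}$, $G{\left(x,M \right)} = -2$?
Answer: $-545668332$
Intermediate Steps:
$R = 9409$ ($R = \left(-97\right)^{2} = 9409$)
$\left(u{\left(117,G{\left(7,14 \right)} \right)} + R\right) \left(-23241 + O\right) = \left(117 + 9409\right) \left(-23241 - 34041\right) = 9526 \left(-57282\right) = -545668332$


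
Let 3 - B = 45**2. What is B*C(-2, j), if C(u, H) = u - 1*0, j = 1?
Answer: 4044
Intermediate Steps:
C(u, H) = u (C(u, H) = u + 0 = u)
B = -2022 (B = 3 - 1*45**2 = 3 - 1*2025 = 3 - 2025 = -2022)
B*C(-2, j) = -2022*(-2) = 4044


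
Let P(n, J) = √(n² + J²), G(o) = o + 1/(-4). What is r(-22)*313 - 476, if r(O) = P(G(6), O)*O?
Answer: -476 - 3443*√8273/2 ≈ -1.5706e+5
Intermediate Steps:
G(o) = -¼ + o (G(o) = o - ¼ = -¼ + o)
P(n, J) = √(J² + n²)
r(O) = O*√(529/16 + O²) (r(O) = √(O² + (-¼ + 6)²)*O = √(O² + (23/4)²)*O = √(O² + 529/16)*O = √(529/16 + O²)*O = O*√(529/16 + O²))
r(-22)*313 - 476 = ((¼)*(-22)*√(529 + 16*(-22)²))*313 - 476 = ((¼)*(-22)*√(529 + 16*484))*313 - 476 = ((¼)*(-22)*√(529 + 7744))*313 - 476 = ((¼)*(-22)*√8273)*313 - 476 = -11*√8273/2*313 - 476 = -3443*√8273/2 - 476 = -476 - 3443*√8273/2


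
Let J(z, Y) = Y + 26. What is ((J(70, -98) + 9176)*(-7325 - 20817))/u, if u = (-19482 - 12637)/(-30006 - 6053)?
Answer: -9238487729312/32119 ≈ -2.8763e+8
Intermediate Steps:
J(z, Y) = 26 + Y
u = 32119/36059 (u = -32119/(-36059) = -32119*(-1/36059) = 32119/36059 ≈ 0.89073)
((J(70, -98) + 9176)*(-7325 - 20817))/u = (((26 - 98) + 9176)*(-7325 - 20817))/(32119/36059) = ((-72 + 9176)*(-28142))*(36059/32119) = (9104*(-28142))*(36059/32119) = -256204768*36059/32119 = -9238487729312/32119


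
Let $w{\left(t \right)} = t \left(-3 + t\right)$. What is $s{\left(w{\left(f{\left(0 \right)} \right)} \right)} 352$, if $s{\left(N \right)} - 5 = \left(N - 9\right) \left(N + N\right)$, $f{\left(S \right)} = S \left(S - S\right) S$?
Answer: $1760$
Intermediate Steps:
$f{\left(S \right)} = 0$ ($f{\left(S \right)} = S 0 S = 0 S = 0$)
$s{\left(N \right)} = 5 + 2 N \left(-9 + N\right)$ ($s{\left(N \right)} = 5 + \left(N - 9\right) \left(N + N\right) = 5 + \left(-9 + N\right) 2 N = 5 + 2 N \left(-9 + N\right)$)
$s{\left(w{\left(f{\left(0 \right)} \right)} \right)} 352 = \left(5 - 18 \cdot 0 \left(-3 + 0\right) + 2 \left(0 \left(-3 + 0\right)\right)^{2}\right) 352 = \left(5 - 18 \cdot 0 \left(-3\right) + 2 \left(0 \left(-3\right)\right)^{2}\right) 352 = \left(5 - 0 + 2 \cdot 0^{2}\right) 352 = \left(5 + 0 + 2 \cdot 0\right) 352 = \left(5 + 0 + 0\right) 352 = 5 \cdot 352 = 1760$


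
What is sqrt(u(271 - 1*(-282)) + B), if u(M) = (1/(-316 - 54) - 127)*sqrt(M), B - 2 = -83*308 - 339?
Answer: sqrt(-3545846900 - 17386670*sqrt(553))/370 ≈ 169.96*I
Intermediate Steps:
B = -25901 (B = 2 + (-83*308 - 339) = 2 + (-25564 - 339) = 2 - 25903 = -25901)
u(M) = -46991*sqrt(M)/370 (u(M) = (1/(-370) - 127)*sqrt(M) = (-1/370 - 127)*sqrt(M) = -46991*sqrt(M)/370)
sqrt(u(271 - 1*(-282)) + B) = sqrt(-46991*sqrt(271 - 1*(-282))/370 - 25901) = sqrt(-46991*sqrt(271 + 282)/370 - 25901) = sqrt(-46991*sqrt(553)/370 - 25901) = sqrt(-25901 - 46991*sqrt(553)/370)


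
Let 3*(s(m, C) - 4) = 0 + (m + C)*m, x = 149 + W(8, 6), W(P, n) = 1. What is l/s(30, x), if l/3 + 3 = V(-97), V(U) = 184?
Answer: 543/1804 ≈ 0.30100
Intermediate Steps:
x = 150 (x = 149 + 1 = 150)
s(m, C) = 4 + m*(C + m)/3 (s(m, C) = 4 + (0 + (m + C)*m)/3 = 4 + (0 + (C + m)*m)/3 = 4 + (0 + m*(C + m))/3 = 4 + (m*(C + m))/3 = 4 + m*(C + m)/3)
l = 543 (l = -9 + 3*184 = -9 + 552 = 543)
l/s(30, x) = 543/(4 + (⅓)*30² + (⅓)*150*30) = 543/(4 + (⅓)*900 + 1500) = 543/(4 + 300 + 1500) = 543/1804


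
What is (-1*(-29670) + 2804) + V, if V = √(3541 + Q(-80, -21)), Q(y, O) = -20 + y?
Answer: 32474 + √3441 ≈ 32533.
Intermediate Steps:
V = √3441 (V = √(3541 + (-20 - 80)) = √(3541 - 100) = √3441 ≈ 58.660)
(-1*(-29670) + 2804) + V = (-1*(-29670) + 2804) + √3441 = (29670 + 2804) + √3441 = 32474 + √3441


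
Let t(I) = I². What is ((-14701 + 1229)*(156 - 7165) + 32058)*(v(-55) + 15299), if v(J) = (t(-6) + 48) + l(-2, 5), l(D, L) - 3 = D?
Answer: 1453131195504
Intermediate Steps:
l(D, L) = 3 + D
v(J) = 85 (v(J) = ((-6)² + 48) + (3 - 2) = (36 + 48) + 1 = 84 + 1 = 85)
((-14701 + 1229)*(156 - 7165) + 32058)*(v(-55) + 15299) = ((-14701 + 1229)*(156 - 7165) + 32058)*(85 + 15299) = (-13472*(-7009) + 32058)*15384 = (94425248 + 32058)*15384 = 94457306*15384 = 1453131195504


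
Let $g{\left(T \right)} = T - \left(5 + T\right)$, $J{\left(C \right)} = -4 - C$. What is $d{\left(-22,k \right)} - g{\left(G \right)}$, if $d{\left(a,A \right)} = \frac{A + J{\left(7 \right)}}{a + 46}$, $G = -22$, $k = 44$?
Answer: $\frac{51}{8} \approx 6.375$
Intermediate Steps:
$d{\left(a,A \right)} = \frac{-11 + A}{46 + a}$ ($d{\left(a,A \right)} = \frac{A - 11}{a + 46} = \frac{A - 11}{46 + a} = \frac{-11 + A}{46 + a}$)
$g{\left(T \right)} = -5$
$d{\left(-22,k \right)} - g{\left(G \right)} = \frac{-11 + 44}{46 - 22} - -5 = \frac{1}{24} \cdot 33 + 5 = \frac{11}{8} + 5 = \frac{51}{8}$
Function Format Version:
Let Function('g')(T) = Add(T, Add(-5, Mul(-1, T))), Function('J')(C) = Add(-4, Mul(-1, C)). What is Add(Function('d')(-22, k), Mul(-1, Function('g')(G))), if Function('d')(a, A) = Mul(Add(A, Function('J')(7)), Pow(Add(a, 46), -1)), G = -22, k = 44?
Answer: Rational(51, 8) ≈ 6.3750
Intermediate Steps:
Function('d')(a, A) = Mul(Pow(Add(46, a), -1), Add(-11, A)) (Function('d')(a, A) = Mul(Add(A, Add(-4, Mul(-1, 7))), Pow(Add(a, 46), -1)) = Mul(Add(A, Add(-4, -7)), Pow(Add(46, a), -1)) = Mul(Add(A, -11), Pow(Add(46, a), -1)) = Mul(Add(-11, A), Pow(Add(46, a), -1)) = Mul(Pow(Add(46, a), -1), Add(-11, A)))
Function('g')(T) = -5
Add(Function('d')(-22, k), Mul(-1, Function('g')(G))) = Add(Mul(Pow(Add(46, -22), -1), Add(-11, 44)), Mul(-1, -5)) = Add(Mul(Pow(24, -1), 33), 5) = Add(Mul(Rational(1, 24), 33), 5) = Add(Rational(11, 8), 5) = Rational(51, 8)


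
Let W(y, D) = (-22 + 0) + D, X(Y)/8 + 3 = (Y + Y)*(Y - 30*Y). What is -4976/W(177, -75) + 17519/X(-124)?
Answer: 35499512945/692045336 ≈ 51.297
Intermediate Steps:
X(Y) = -24 - 464*Y² (X(Y) = -24 + 8*((Y + Y)*(Y - 30*Y)) = -24 + 8*((2*Y)*(-29*Y)) = -24 + 8*(-58*Y²) = -24 - 464*Y²)
W(y, D) = -22 + D
-4976/W(177, -75) + 17519/X(-124) = -4976/(-22 - 75) + 17519/(-24 - 464*(-124)²) = -4976/(-97) + 17519/(-24 - 464*15376) = -4976*(-1/97) + 17519/(-24 - 7134464) = 4976/97 + 17519/(-7134488) = 4976/97 + 17519*(-1/7134488) = 4976/97 - 17519/7134488 = 35499512945/692045336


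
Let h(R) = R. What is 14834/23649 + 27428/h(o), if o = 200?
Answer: 162902893/1182450 ≈ 137.77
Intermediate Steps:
14834/23649 + 27428/h(o) = 14834/23649 + 27428/200 = 14834*(1/23649) + 27428*(1/200) = 14834/23649 + 6857/50 = 162902893/1182450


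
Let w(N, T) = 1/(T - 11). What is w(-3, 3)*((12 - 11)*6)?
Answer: -3/4 ≈ -0.75000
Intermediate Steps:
w(N, T) = 1/(-11 + T)
w(-3, 3)*((12 - 11)*6) = ((12 - 11)*6)/(-11 + 3) = (1*6)/(-8) = -1/8*6 = -3/4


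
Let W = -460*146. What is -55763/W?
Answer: 55763/67160 ≈ 0.83030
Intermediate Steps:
W = -67160
-55763/W = -55763/(-67160) = -55763*(-1/67160) = 55763/67160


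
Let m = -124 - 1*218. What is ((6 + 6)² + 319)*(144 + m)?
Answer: -91674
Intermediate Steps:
m = -342 (m = -124 - 218 = -342)
((6 + 6)² + 319)*(144 + m) = ((6 + 6)² + 319)*(144 - 342) = (12² + 319)*(-198) = (144 + 319)*(-198) = 463*(-198) = -91674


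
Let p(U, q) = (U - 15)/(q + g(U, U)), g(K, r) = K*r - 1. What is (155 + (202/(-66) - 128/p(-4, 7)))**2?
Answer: 35416981636/393129 ≈ 90090.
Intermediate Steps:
g(K, r) = -1 + K*r
p(U, q) = (-15 + U)/(-1 + q + U**2) (p(U, q) = (U - 15)/(q + (-1 + U*U)) = (-15 + U)/(q + (-1 + U**2)) = (-15 + U)/(-1 + q + U**2))
(155 + (202/(-66) - 128/p(-4, 7)))**2 = (155 + (202/(-66) - 128*(-1 + 7 + (-4)**2)/(-15 - 4)))**2 = (155 + (202*(-1/66) - 128/(-19/(-1 + 7 + 16))))**2 = (155 + (-101/33 - 128/(-19/22)))**2 = (155 + (-101/33 - 128*(-22/19)))**2 = (155 + (-101/33 + 2816/19))**2 = (155 + 91009/627)**2 = (188194/627)**2 = 35416981636/393129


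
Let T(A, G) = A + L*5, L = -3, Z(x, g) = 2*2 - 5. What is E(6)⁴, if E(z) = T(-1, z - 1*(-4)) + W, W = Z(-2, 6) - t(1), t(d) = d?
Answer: 104976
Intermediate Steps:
Z(x, g) = -1 (Z(x, g) = 4 - 5 = -1)
W = -2 (W = -1 - 1*1 = -1 - 1 = -2)
T(A, G) = -15 + A (T(A, G) = A - 3*5 = A - 15 = -15 + A)
E(z) = -18 (E(z) = (-15 - 1) - 2 = -16 - 2 = -18)
E(6)⁴ = (-18)⁴ = 104976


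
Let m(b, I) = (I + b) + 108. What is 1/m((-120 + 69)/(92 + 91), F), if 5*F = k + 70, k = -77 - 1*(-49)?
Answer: 305/35417 ≈ 0.0086117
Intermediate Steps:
k = -28 (k = -77 + 49 = -28)
F = 42/5 (F = (-28 + 70)/5 = (⅕)*42 = 42/5 ≈ 8.4000)
m(b, I) = 108 + I + b
1/m((-120 + 69)/(92 + 91), F) = 1/(108 + 42/5 + (-120 + 69)/(92 + 91)) = 1/(108 + 42/5 - 51/183) = 1/(108 + 42/5 - 51*1/183) = 1/(108 + 42/5 - 17/61) = 1/(35417/305) = 305/35417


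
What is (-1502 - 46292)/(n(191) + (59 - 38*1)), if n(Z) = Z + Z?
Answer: -47794/403 ≈ -118.60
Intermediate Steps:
n(Z) = 2*Z
(-1502 - 46292)/(n(191) + (59 - 38*1)) = (-1502 - 46292)/(2*191 + (59 - 38*1)) = -47794/(382 + (59 - 38)) = -47794/(382 + 21) = -47794/403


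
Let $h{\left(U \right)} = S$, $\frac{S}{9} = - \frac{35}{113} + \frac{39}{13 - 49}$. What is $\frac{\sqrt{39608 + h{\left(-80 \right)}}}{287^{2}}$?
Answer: $\frac{\sqrt{2022377837}}{18615394} \approx 0.0024158$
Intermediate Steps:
$S = - \frac{5667}{452}$ ($S = 9 \left(- \frac{35}{113} + \frac{39}{13 - 49}\right) = 9 \left(\left(-35\right) \frac{1}{113} + \frac{39}{13 - 49}\right) = 9 \left(- \frac{35}{113} + \frac{39}{-36}\right) = 9 \left(- \frac{35}{113} + 39 \left(- \frac{1}{36}\right)\right) = 9 \left(- \frac{35}{113} - \frac{13}{12}\right) = 9 \left(- \frac{1889}{1356}\right) = - \frac{5667}{452} \approx -12.538$)
$h{\left(U \right)} = - \frac{5667}{452}$
$\frac{\sqrt{39608 + h{\left(-80 \right)}}}{287^{2}} = \frac{\sqrt{39608 - \frac{5667}{452}}}{287^{2}} = \frac{\sqrt{\frac{17897149}{452}}}{82369} = \frac{\sqrt{2022377837}}{226} \cdot \frac{1}{82369} = \frac{\sqrt{2022377837}}{18615394}$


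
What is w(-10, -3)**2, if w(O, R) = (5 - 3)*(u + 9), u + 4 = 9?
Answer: 784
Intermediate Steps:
u = 5 (u = -4 + 9 = 5)
w(O, R) = 28 (w(O, R) = (5 - 3)*(5 + 9) = 2*14 = 28)
w(-10, -3)**2 = 28**2 = 784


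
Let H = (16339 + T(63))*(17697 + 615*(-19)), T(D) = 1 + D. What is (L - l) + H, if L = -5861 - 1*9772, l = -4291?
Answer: 98603494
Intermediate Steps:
L = -15633 (L = -5861 - 9772 = -15633)
H = 98614836 (H = (16339 + (1 + 63))*(17697 + 615*(-19)) = (16339 + 64)*(17697 - 11685) = 16403*6012 = 98614836)
(L - l) + H = (-15633 - 1*(-4291)) + 98614836 = (-15633 + 4291) + 98614836 = -11342 + 98614836 = 98603494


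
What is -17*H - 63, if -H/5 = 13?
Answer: 1042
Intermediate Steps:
H = -65 (H = -5*13 = -65)
-17*H - 63 = -17*(-65) - 63 = 1105 - 63 = 1042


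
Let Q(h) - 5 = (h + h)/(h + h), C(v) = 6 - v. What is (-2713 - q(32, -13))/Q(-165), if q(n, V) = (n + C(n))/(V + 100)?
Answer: -78679/174 ≈ -452.18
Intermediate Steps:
q(n, V) = 6/(100 + V) (q(n, V) = (n + (6 - n))/(V + 100) = 6/(100 + V))
Q(h) = 6 (Q(h) = 5 + (h + h)/(h + h) = 5 + (2*h)/((2*h)) = 5 + (2*h)*(1/(2*h)) = 5 + 1 = 6)
(-2713 - q(32, -13))/Q(-165) = (-2713 - 6/(100 - 13))/6 = (-2713 - 6/87)*(⅙) = (-2713 - 1*2/29)*(⅙) = (-2713 - 2/29)*(⅙) = -78679/29*⅙ = -78679/174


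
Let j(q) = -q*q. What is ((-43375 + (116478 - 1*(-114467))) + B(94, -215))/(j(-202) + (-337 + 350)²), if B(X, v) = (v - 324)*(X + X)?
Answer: -3194/1505 ≈ -2.1223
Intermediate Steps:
B(X, v) = 2*X*(-324 + v) (B(X, v) = (-324 + v)*(2*X) = 2*X*(-324 + v))
j(q) = -q²
((-43375 + (116478 - 1*(-114467))) + B(94, -215))/(j(-202) + (-337 + 350)²) = ((-43375 + (116478 - 1*(-114467))) + 2*94*(-324 - 215))/(-1*(-202)² + (-337 + 350)²) = ((-43375 + (116478 + 114467)) + 2*94*(-539))/(-1*40804 + 13²) = ((-43375 + 230945) - 101332)/(-40804 + 169) = (187570 - 101332)/(-40635) = 86238*(-1/40635) = -3194/1505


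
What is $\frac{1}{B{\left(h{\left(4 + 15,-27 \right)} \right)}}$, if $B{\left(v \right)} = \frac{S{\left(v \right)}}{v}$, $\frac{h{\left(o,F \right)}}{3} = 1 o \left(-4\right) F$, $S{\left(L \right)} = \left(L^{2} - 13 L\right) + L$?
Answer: $\frac{1}{6144} \approx 0.00016276$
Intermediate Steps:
$S{\left(L \right)} = L^{2} - 12 L$
$h{\left(o,F \right)} = - 12 F o$ ($h{\left(o,F \right)} = 3 \cdot 1 o \left(-4\right) F = 3 o \left(-4\right) F = 3 - 4 o F = 3 \left(- 4 F o\right) = - 12 F o$)
$B{\left(v \right)} = -12 + v$ ($B{\left(v \right)} = \frac{v \left(-12 + v\right)}{v} = -12 + v$)
$\frac{1}{B{\left(h{\left(4 + 15,-27 \right)} \right)}} = \frac{1}{-12 - - 324 \left(4 + 15\right)} = \frac{1}{-12 - \left(-324\right) 19} = \frac{1}{-12 + 6156} = \frac{1}{6144}$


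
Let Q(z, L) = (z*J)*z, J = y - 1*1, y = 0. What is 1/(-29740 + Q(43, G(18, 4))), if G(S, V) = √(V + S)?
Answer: -1/31589 ≈ -3.1657e-5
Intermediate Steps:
G(S, V) = √(S + V)
J = -1 (J = 0 - 1*1 = 0 - 1 = -1)
Q(z, L) = -z² (Q(z, L) = (z*(-1))*z = (-z)*z = -z²)
1/(-29740 + Q(43, G(18, 4))) = 1/(-29740 - 1*43²) = 1/(-29740 - 1*1849) = 1/(-29740 - 1849) = 1/(-31589) = -1/31589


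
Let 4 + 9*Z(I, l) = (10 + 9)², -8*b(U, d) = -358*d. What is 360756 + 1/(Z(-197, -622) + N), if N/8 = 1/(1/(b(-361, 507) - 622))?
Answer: 191095700007/529709 ≈ 3.6076e+5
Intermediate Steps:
b(U, d) = 179*d/4 (b(U, d) = -(-179)*d/4 = 179*d/4)
Z(I, l) = 119/3 (Z(I, l) = -4/9 + (10 + 9)²/9 = -4/9 + (⅑)*19² = -4/9 + (⅑)*361 = -4/9 + 361/9 = 119/3)
N = 176530 (N = 8/(1/((179/4)*507 - 622)) = 8/(1/(90753/4 - 622)) = 8/(1/(88265/4)) = 8/(4/88265) = 8*(88265/4) = 176530)
360756 + 1/(Z(-197, -622) + N) = 360756 + 1/(119/3 + 176530) = 360756 + 1/(529709/3) = 360756 + 3/529709 = 191095700007/529709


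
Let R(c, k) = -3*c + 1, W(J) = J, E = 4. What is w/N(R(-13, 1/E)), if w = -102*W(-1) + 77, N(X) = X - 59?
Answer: -179/19 ≈ -9.4211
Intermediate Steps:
R(c, k) = 1 - 3*c
N(X) = -59 + X
w = 179 (w = -102*(-1) + 77 = 102 + 77 = 179)
w/N(R(-13, 1/E)) = 179/(-59 + (1 - 3*(-13))) = 179/(-59 + (1 + 39)) = 179/(-59 + 40) = 179/(-19) = 179*(-1/19) = -179/19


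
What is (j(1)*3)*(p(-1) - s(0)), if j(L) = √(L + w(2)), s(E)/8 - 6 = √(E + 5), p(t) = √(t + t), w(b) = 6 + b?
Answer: -432 - 72*√5 + 9*I*√2 ≈ -593.0 + 12.728*I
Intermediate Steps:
p(t) = √2*√t (p(t) = √(2*t) = √2*√t)
s(E) = 48 + 8*√(5 + E) (s(E) = 48 + 8*√(E + 5) = 48 + 8*√(5 + E))
j(L) = √(8 + L) (j(L) = √(L + (6 + 2)) = √(L + 8) = √(8 + L))
(j(1)*3)*(p(-1) - s(0)) = (√(8 + 1)*3)*(√2*√(-1) - (48 + 8*√(5 + 0))) = (√9*3)*(√2*I - (48 + 8*√5)) = (3*3)*(I*√2 + (-48 - 8*√5)) = 9*(-48 - 8*√5 + I*√2) = -432 - 72*√5 + 9*I*√2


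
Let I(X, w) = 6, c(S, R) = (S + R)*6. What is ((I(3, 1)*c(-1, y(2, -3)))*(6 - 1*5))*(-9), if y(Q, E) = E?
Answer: 1296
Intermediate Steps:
c(S, R) = 6*R + 6*S (c(S, R) = (R + S)*6 = 6*R + 6*S)
((I(3, 1)*c(-1, y(2, -3)))*(6 - 1*5))*(-9) = ((6*(6*(-3) + 6*(-1)))*(6 - 1*5))*(-9) = ((6*(-18 - 6))*(6 - 5))*(-9) = ((6*(-24))*1)*(-9) = -144*1*(-9) = -144*(-9) = 1296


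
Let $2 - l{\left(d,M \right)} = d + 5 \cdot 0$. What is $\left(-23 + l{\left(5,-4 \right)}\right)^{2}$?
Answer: $676$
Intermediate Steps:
$l{\left(d,M \right)} = 2 - d$ ($l{\left(d,M \right)} = 2 - \left(d + 5 \cdot 0\right) = 2 - \left(d + 0\right) = 2 - d$)
$\left(-23 + l{\left(5,-4 \right)}\right)^{2} = \left(-23 + \left(2 - 5\right)\right)^{2} = \left(-23 - 3\right)^{2} = \left(-26\right)^{2} = 676$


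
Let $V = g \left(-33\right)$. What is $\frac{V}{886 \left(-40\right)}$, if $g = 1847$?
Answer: $\frac{60951}{35440} \approx 1.7198$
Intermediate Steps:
$V = -60951$ ($V = 1847 \left(-33\right) = -60951$)
$\frac{V}{886 \left(-40\right)} = - \frac{60951}{886 \left(-40\right)} = - \frac{60951}{-35440} = \left(-60951\right) \left(- \frac{1}{35440}\right) = \frac{60951}{35440}$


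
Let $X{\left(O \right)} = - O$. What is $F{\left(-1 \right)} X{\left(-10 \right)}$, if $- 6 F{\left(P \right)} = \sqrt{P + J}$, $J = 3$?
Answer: $- \frac{5 \sqrt{2}}{3} \approx -2.357$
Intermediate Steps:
$F{\left(P \right)} = - \frac{\sqrt{3 + P}}{6}$ ($F{\left(P \right)} = - \frac{\sqrt{P + 3}}{6} = - \frac{\sqrt{3 + P}}{6}$)
$F{\left(-1 \right)} X{\left(-10 \right)} = - \frac{\sqrt{3 - 1}}{6} \left(\left(-1\right) \left(-10\right)\right) = - \frac{\sqrt{2}}{6} \cdot 10 = - \frac{5 \sqrt{2}}{3}$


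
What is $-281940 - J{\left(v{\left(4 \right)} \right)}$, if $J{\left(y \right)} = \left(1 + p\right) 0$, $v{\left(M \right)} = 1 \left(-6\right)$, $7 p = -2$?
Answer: $-281940$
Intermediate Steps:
$p = - \frac{2}{7}$ ($p = \frac{1}{7} \left(-2\right) = - \frac{2}{7} \approx -0.28571$)
$v{\left(M \right)} = -6$
$J{\left(y \right)} = 0$ ($J{\left(y \right)} = \left(1 - \frac{2}{7}\right) 0 = \frac{5}{7} \cdot 0 = 0$)
$-281940 - J{\left(v{\left(4 \right)} \right)} = -281940 - 0 = -281940 + 0 = -281940$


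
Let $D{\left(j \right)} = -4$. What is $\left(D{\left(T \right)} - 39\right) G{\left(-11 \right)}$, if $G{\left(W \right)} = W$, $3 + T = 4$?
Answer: $473$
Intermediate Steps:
$T = 1$ ($T = -3 + 4 = 1$)
$\left(D{\left(T \right)} - 39\right) G{\left(-11 \right)} = \left(-4 - 39\right) \left(-11\right) = \left(-43\right) \left(-11\right) = 473$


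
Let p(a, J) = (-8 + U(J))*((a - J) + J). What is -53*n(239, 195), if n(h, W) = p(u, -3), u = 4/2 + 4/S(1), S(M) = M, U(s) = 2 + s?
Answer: 2862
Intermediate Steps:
u = 6 (u = 4/2 + 4/1 = 4*(½) + 4*1 = 2 + 4 = 6)
p(a, J) = a*(-6 + J) (p(a, J) = (-8 + (2 + J))*((a - J) + J) = (-6 + J)*a = a*(-6 + J))
n(h, W) = -54 (n(h, W) = 6*(-6 - 3) = 6*(-9) = -54)
-53*n(239, 195) = -53*(-54) = 2862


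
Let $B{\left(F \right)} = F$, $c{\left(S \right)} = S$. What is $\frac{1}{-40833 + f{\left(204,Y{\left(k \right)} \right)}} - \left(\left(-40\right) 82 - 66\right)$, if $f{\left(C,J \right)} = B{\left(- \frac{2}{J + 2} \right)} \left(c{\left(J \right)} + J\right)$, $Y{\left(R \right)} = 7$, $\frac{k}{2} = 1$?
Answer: $\frac{1229738641}{367525} \approx 3346.0$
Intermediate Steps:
$k = 2$ ($k = 2 \cdot 1 = 2$)
$f{\left(C,J \right)} = - \frac{4 J}{2 + J}$ ($f{\left(C,J \right)} = - \frac{2}{J + 2} \left(J + J\right) = - \frac{2}{2 + J} 2 J = - \frac{4 J}{2 + J}$)
$\frac{1}{-40833 + f{\left(204,Y{\left(k \right)} \right)}} - \left(\left(-40\right) 82 - 66\right) = \frac{1}{-40833 - \frac{28}{2 + 7}} - \left(\left(-40\right) 82 - 66\right) = \frac{1}{-40833 - \frac{28}{9}} - \left(-3280 - 66\right) = \frac{1}{-40833 - 28 \cdot \frac{1}{9}} - -3346 = \frac{1}{-40833 - \frac{28}{9}} + 3346 = \frac{1}{- \frac{367525}{9}} + 3346 = - \frac{9}{367525} + 3346 = \frac{1229738641}{367525}$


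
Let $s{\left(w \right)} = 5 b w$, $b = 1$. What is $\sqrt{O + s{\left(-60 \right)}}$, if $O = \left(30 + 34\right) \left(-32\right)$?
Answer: $2 i \sqrt{587} \approx 48.456 i$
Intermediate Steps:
$s{\left(w \right)} = 5 w$ ($s{\left(w \right)} = 5 \cdot 1 w = 5 w$)
$O = -2048$ ($O = 64 \left(-32\right) = -2048$)
$\sqrt{O + s{\left(-60 \right)}} = \sqrt{-2048 + 5 \left(-60\right)} = \sqrt{-2048 - 300} = \sqrt{-2348} = 2 i \sqrt{587}$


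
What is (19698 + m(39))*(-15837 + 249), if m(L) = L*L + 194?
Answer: -333785844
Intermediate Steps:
m(L) = 194 + L² (m(L) = L² + 194 = 194 + L²)
(19698 + m(39))*(-15837 + 249) = (19698 + (194 + 39²))*(-15837 + 249) = (19698 + (194 + 1521))*(-15588) = (19698 + 1715)*(-15588) = 21413*(-15588) = -333785844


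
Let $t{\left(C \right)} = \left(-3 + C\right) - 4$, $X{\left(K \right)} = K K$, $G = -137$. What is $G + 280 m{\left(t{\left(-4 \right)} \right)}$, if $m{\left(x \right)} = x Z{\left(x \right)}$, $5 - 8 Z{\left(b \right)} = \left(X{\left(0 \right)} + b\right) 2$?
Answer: $-10532$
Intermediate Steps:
$X{\left(K \right)} = K^{2}$
$Z{\left(b \right)} = \frac{5}{8} - \frac{b}{4}$ ($Z{\left(b \right)} = \frac{5}{8} - \frac{\left(0^{2} + b\right) 2}{8} = \frac{5}{8} - \frac{\left(0 + b\right) 2}{8} = \frac{5}{8} - \frac{b 2}{8} = \frac{5}{8} - \frac{2 b}{8} = \frac{5}{8} - \frac{b}{4}$)
$t{\left(C \right)} = -7 + C$
$m{\left(x \right)} = x \left(\frac{5}{8} - \frac{x}{4}\right)$
$G + 280 m{\left(t{\left(-4 \right)} \right)} = -137 + 280 \frac{\left(-7 - 4\right) \left(5 - 2 \left(-7 - 4\right)\right)}{8} = -137 + 280 \cdot \frac{1}{8} \left(-11\right) \left(5 - -22\right) = -137 + 280 \cdot \frac{1}{8} \left(-11\right) \left(5 + 22\right) = -137 + 280 \cdot \frac{1}{8} \left(-11\right) 27 = -137 + 280 \left(- \frac{297}{8}\right) = -137 - 10395 = -10532$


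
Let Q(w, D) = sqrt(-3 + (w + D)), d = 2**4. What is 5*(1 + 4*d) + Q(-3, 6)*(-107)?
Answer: 325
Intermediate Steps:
d = 16
Q(w, D) = sqrt(-3 + D + w) (Q(w, D) = sqrt(-3 + (D + w)) = sqrt(-3 + D + w))
5*(1 + 4*d) + Q(-3, 6)*(-107) = 5*(1 + 4*16) + sqrt(-3 + 6 - 3)*(-107) = 5*(1 + 64) + sqrt(0)*(-107) = 5*65 + 0*(-107) = 325 + 0 = 325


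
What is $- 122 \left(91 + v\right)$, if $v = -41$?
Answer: $-6100$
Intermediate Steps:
$- 122 \left(91 + v\right) = - 122 \left(91 - 41\right) = \left(-122\right) 50 = -6100$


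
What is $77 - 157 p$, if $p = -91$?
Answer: $14364$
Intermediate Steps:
$77 - 157 p = 77 - -14287 = 77 + 14287 = 14364$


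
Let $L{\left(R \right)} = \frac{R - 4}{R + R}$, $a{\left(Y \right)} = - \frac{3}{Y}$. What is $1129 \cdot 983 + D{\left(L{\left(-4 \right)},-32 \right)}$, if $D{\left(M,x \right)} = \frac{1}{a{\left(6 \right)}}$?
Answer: $1109805$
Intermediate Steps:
$L{\left(R \right)} = \frac{-4 + R}{2 R}$
$D{\left(M,x \right)} = -2$ ($D{\left(M,x \right)} = \frac{1}{\left(-3\right) \frac{1}{6}} = \frac{1}{- \frac{1}{2}} = -2$)
$1129 \cdot 983 + D{\left(L{\left(-4 \right)},-32 \right)} = 1129 \cdot 983 - 2 = 1109807 - 2 = 1109805$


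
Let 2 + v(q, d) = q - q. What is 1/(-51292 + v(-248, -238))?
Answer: -1/51294 ≈ -1.9495e-5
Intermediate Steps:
v(q, d) = -2 (v(q, d) = -2 + (q - q) = -2 + 0 = -2)
1/(-51292 + v(-248, -238)) = 1/(-51292 - 2) = 1/(-51294) = -1/51294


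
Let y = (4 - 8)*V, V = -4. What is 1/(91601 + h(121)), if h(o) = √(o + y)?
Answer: 91601/8390743064 - √137/8390743064 ≈ 1.0916e-5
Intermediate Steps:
y = 16 (y = (4 - 8)*(-4) = -4*(-4) = 16)
h(o) = √(16 + o) (h(o) = √(o + 16) = √(16 + o))
1/(91601 + h(121)) = 1/(91601 + √(16 + 121)) = 1/(91601 + √137)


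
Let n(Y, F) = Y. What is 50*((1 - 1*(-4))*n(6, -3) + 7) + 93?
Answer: 1943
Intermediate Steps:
50*((1 - 1*(-4))*n(6, -3) + 7) + 93 = 50*((1 - 1*(-4))*6 + 7) + 93 = 50*((1 + 4)*6 + 7) + 93 = 50*(5*6 + 7) + 93 = 50*(30 + 7) + 93 = 50*37 + 93 = 1850 + 93 = 1943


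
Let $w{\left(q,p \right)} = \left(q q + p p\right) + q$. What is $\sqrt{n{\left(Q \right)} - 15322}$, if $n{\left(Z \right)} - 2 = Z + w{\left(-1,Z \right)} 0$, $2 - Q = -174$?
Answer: $2 i \sqrt{3786} \approx 123.06 i$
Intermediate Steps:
$Q = 176$ ($Q = 2 - -174 = 2 + 174 = 176$)
$w{\left(q,p \right)} = q + p^{2} + q^{2}$ ($w{\left(q,p \right)} = \left(q^{2} + p^{2}\right) + q = \left(p^{2} + q^{2}\right) + q = q + p^{2} + q^{2}$)
$n{\left(Z \right)} = 2 + Z$ ($n{\left(Z \right)} = 2 + \left(Z + \left(-1 + Z^{2} + \left(-1\right)^{2}\right) 0\right) = 2 + \left(Z + \left(-1 + Z^{2} + 1\right) 0\right) = 2 + \left(Z + Z^{2} \cdot 0\right) = 2 + \left(Z + 0\right) = 2 + Z$)
$\sqrt{n{\left(Q \right)} - 15322} = \sqrt{\left(2 + 176\right) - 15322} = \sqrt{178 - 15322} = \sqrt{-15144} = 2 i \sqrt{3786}$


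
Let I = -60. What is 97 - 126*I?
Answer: 7657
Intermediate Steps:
97 - 126*I = 97 - 126*(-60) = 97 + 7560 = 7657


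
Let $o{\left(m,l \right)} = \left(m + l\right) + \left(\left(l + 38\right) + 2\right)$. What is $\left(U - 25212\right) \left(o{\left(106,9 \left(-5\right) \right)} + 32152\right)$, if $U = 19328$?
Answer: $-189511872$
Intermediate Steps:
$o{\left(m,l \right)} = 40 + m + 2 l$ ($o{\left(m,l \right)} = \left(l + m\right) + \left(\left(38 + l\right) + 2\right) = \left(l + m\right) + \left(40 + l\right) = 40 + m + 2 l$)
$\left(U - 25212\right) \left(o{\left(106,9 \left(-5\right) \right)} + 32152\right) = \left(19328 - 25212\right) \left(\left(40 + 106 + 2 \cdot 9 \left(-5\right)\right) + 32152\right) = - 5884 \left(\left(40 + 106 + 2 \left(-45\right)\right) + 32152\right) = - 5884 \left(\left(40 + 106 - 90\right) + 32152\right) = - 5884 \left(56 + 32152\right) = \left(-5884\right) 32208 = -189511872$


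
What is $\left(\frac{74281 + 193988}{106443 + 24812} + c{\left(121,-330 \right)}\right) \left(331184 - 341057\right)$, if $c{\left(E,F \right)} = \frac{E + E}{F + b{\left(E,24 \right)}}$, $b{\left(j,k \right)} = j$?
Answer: $- \frac{21814403373}{2493845} \approx -8747.3$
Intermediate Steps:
$c{\left(E,F \right)} = \frac{2 E}{E + F}$ ($c{\left(E,F \right)} = \frac{E + E}{F + E} = \frac{2 E}{E + F}$)
$\left(\frac{74281 + 193988}{106443 + 24812} + c{\left(121,-330 \right)}\right) \left(331184 - 341057\right) = \left(\frac{74281 + 193988}{106443 + 24812} + 2 \cdot 121 \frac{1}{121 - 330}\right) \left(331184 - 341057\right) = \left(\frac{268269}{131255} + 2 \cdot 121 \frac{1}{-209}\right) \left(-9873\right) = \left(268269 \cdot \frac{1}{131255} + 2 \cdot 121 \left(- \frac{1}{209}\right)\right) \left(-9873\right) = \left(\frac{268269}{131255} - \frac{22}{19}\right) \left(-9873\right) = \frac{2209501}{2493845} \left(-9873\right) = - \frac{21814403373}{2493845}$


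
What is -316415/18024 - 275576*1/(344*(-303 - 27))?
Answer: -644842687/42626760 ≈ -15.128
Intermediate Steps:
-316415/18024 - 275576*1/(344*(-303 - 27)) = -316415*1/18024 - 275576/((-330*344)) = -316415/18024 - 275576/(-113520) = -316415/18024 - 275576*(-1/113520) = -316415/18024 + 34447/14190 = -644842687/42626760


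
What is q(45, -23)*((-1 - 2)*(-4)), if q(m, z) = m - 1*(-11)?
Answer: 672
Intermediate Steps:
q(m, z) = 11 + m (q(m, z) = m + 11 = 11 + m)
q(45, -23)*((-1 - 2)*(-4)) = (11 + 45)*((-1 - 2)*(-4)) = 56*(-3*(-4)) = 56*12 = 672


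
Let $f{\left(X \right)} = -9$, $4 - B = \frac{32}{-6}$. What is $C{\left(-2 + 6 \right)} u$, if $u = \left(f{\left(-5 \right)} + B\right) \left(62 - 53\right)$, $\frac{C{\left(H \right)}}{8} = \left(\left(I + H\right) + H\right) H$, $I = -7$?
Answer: $96$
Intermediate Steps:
$B = \frac{28}{3}$ ($B = 4 - \frac{32}{-6} = 4 - 32 \left(- \frac{1}{6}\right) = 4 - - \frac{16}{3} = 4 + \frac{16}{3} = \frac{28}{3} \approx 9.3333$)
$C{\left(H \right)} = 8 H \left(-7 + 2 H\right)$ ($C{\left(H \right)} = 8 \left(\left(-7 + H\right) + H\right) H = 8 \left(-7 + 2 H\right) H = 8 H \left(-7 + 2 H\right)$)
$u = 3$ ($u = \left(-9 + \frac{28}{3}\right) \left(62 - 53\right) = \frac{1}{3} \cdot 9 = 3$)
$C{\left(-2 + 6 \right)} u = 8 \left(-2 + 6\right) \left(-7 + 2 \left(-2 + 6\right)\right) 3 = 8 \cdot 4 \left(-7 + 2 \cdot 4\right) 3 = 8 \cdot 4 \left(-7 + 8\right) 3 = 8 \cdot 4 \cdot 1 \cdot 3 = 32 \cdot 3 = 96$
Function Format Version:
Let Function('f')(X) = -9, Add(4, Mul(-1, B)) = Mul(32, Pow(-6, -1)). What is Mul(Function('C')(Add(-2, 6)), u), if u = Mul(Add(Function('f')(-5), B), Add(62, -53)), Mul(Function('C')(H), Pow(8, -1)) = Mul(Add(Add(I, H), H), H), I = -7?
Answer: 96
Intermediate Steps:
B = Rational(28, 3) (B = Add(4, Mul(-1, Mul(32, Pow(-6, -1)))) = Add(4, Mul(-1, Mul(32, Rational(-1, 6)))) = Add(4, Mul(-1, Rational(-16, 3))) = Add(4, Rational(16, 3)) = Rational(28, 3) ≈ 9.3333)
Function('C')(H) = Mul(8, H, Add(-7, Mul(2, H))) (Function('C')(H) = Mul(8, Mul(Add(Add(-7, H), H), H)) = Mul(8, Mul(Add(-7, Mul(2, H)), H)) = Mul(8, Mul(H, Add(-7, Mul(2, H)))) = Mul(8, H, Add(-7, Mul(2, H))))
u = 3 (u = Mul(Add(-9, Rational(28, 3)), Add(62, -53)) = Mul(Rational(1, 3), 9) = 3)
Mul(Function('C')(Add(-2, 6)), u) = Mul(Mul(8, Add(-2, 6), Add(-7, Mul(2, Add(-2, 6)))), 3) = Mul(Mul(8, 4, Add(-7, Mul(2, 4))), 3) = Mul(Mul(8, 4, Add(-7, 8)), 3) = Mul(Mul(8, 4, 1), 3) = Mul(32, 3) = 96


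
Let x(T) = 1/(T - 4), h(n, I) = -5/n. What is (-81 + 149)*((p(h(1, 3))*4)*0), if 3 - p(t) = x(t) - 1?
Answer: 0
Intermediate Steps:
x(T) = 1/(-4 + T)
p(t) = 4 - 1/(-4 + t) (p(t) = 3 - (1/(-4 + t) - 1) = 3 - (-1 + 1/(-4 + t)) = 3 + (1 - 1/(-4 + t)) = 4 - 1/(-4 + t))
(-81 + 149)*((p(h(1, 3))*4)*0) = (-81 + 149)*((((-17 + 4*(-5/1))/(-4 - 5/1))*4)*0) = 68*((((-17 + 4*(-5*1))/(-4 - 5*1))*4)*0) = 68*((((-17 + 4*(-5))/(-4 - 5))*4)*0) = 68*((((-17 - 20)/(-9))*4)*0) = 68*((-1/9*(-37)*4)*0) = 68*(((37/9)*4)*0) = 68*((148/9)*0) = 68*0 = 0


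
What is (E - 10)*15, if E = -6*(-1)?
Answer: -60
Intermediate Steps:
E = 6
(E - 10)*15 = (6 - 10)*15 = -4*15 = -60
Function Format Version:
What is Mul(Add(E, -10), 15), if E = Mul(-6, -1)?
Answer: -60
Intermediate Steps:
E = 6
Mul(Add(E, -10), 15) = Mul(Add(6, -10), 15) = Mul(-4, 15) = -60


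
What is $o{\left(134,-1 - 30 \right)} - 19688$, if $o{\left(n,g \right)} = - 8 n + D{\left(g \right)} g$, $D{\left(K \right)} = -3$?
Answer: $-20667$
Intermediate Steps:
$o{\left(n,g \right)} = - 8 n - 3 g$
$o{\left(134,-1 - 30 \right)} - 19688 = \left(\left(-8\right) 134 - 3 \left(-1 - 30\right)\right) - 19688 = \left(-1072 - 3 \left(-1 - 30\right)\right) - 19688 = \left(-1072 - -93\right) - 19688 = \left(-1072 + 93\right) - 19688 = -979 - 19688 = -20667$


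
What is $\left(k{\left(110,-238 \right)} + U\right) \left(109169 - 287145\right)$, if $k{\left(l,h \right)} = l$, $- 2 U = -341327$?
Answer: $-30393584436$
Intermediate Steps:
$U = \frac{341327}{2}$ ($U = \left(- \frac{1}{2}\right) \left(-341327\right) = \frac{341327}{2} \approx 1.7066 \cdot 10^{5}$)
$\left(k{\left(110,-238 \right)} + U\right) \left(109169 - 287145\right) = \left(110 + \frac{341327}{2}\right) \left(109169 - 287145\right) = \frac{341547}{2} \left(-177976\right) = -30393584436$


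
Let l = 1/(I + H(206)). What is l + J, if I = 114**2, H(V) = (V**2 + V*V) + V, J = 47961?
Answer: 4703727115/98074 ≈ 47961.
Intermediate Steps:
H(V) = V + 2*V**2 (H(V) = (V**2 + V**2) + V = 2*V**2 + V = V + 2*V**2)
I = 12996
l = 1/98074 (l = 1/(12996 + 206*(1 + 2*206)) = 1/(12996 + 206*(1 + 412)) = 1/(12996 + 206*413) = 1/(12996 + 85078) = 1/98074 ≈ 1.0196e-5)
l + J = 1/98074 + 47961 = 4703727115/98074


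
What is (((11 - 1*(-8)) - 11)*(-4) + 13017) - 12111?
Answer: 874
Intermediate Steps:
(((11 - 1*(-8)) - 11)*(-4) + 13017) - 12111 = (((11 + 8) - 11)*(-4) + 13017) - 12111 = ((19 - 11)*(-4) + 13017) - 12111 = (8*(-4) + 13017) - 12111 = (-32 + 13017) - 12111 = 12985 - 12111 = 874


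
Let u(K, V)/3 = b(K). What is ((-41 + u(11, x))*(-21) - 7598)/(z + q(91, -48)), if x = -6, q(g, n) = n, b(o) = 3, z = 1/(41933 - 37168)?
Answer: 33002390/228719 ≈ 144.29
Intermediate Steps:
z = 1/4765 ≈ 0.00020986
u(K, V) = 9 (u(K, V) = 3*3 = 9)
((-41 + u(11, x))*(-21) - 7598)/(z + q(91, -48)) = ((-41 + 9)*(-21) - 7598)/(1/4765 - 48) = (-32*(-21) - 7598)/(-228719/4765) = (672 - 7598)*(-4765/228719) = -6926*(-4765/228719) = 33002390/228719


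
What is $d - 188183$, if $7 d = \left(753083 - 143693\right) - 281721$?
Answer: $- \frac{989612}{7} \approx -1.4137 \cdot 10^{5}$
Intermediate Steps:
$d = \frac{327669}{7}$ ($d = \frac{\left(753083 - 143693\right) - 281721}{7} = \frac{609390 + \left(-501828 + 220107\right)}{7} = \frac{609390 - 281721}{7} = \frac{1}{7} \cdot 327669 = \frac{327669}{7} \approx 46810.0$)
$d - 188183 = \frac{327669}{7} - 188183 = - \frac{989612}{7}$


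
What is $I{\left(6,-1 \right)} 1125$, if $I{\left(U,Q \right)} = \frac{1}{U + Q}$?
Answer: $225$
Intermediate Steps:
$I{\left(U,Q \right)} = \frac{1}{Q + U}$
$I{\left(6,-1 \right)} 1125 = \frac{1}{-1 + 6} \cdot 1125 = \frac{1}{5} \cdot 1125 = 225$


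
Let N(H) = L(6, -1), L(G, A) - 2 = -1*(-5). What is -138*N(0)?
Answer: -966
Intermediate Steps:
L(G, A) = 7 (L(G, A) = 2 - 1*(-5) = 2 + 5 = 7)
N(H) = 7
-138*N(0) = -138*7 = -966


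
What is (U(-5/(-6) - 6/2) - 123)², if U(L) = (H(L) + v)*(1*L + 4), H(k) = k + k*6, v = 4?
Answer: 26677225/1296 ≈ 20584.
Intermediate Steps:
H(k) = 7*k (H(k) = k + 6*k = 7*k)
U(L) = (4 + L)*(4 + 7*L) (U(L) = (7*L + 4)*(1*L + 4) = (4 + 7*L)*(L + 4) = (4 + 7*L)*(4 + L) = (4 + L)*(4 + 7*L))
(U(-5/(-6) - 6/2) - 123)² = ((16 + 7*(-5/(-6) - 6/2)² + 32*(-5/(-6) - 6/2)) - 123)² = ((16 + 7*(-5*(-⅙) - 6*½)² + 32*(-5*(-⅙) - 6*½)) - 123)² = ((16 + 7*(⅚ - 3)² + 32*(⅚ - 3)) - 123)² = ((16 + 7*(-13/6)² + 32*(-13/6)) - 123)² = ((16 + 7*(169/36) - 208/3) - 123)² = ((16 + 1183/36 - 208/3) - 123)² = (-737/36 - 123)² = (-5165/36)² = 26677225/1296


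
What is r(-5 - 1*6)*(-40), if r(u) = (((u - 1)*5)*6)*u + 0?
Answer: -158400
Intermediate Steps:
r(u) = u*(-30 + 30*u) (r(u) = (((-1 + u)*5)*6)*u + 0 = ((-5 + 5*u)*6)*u + 0 = (-30 + 30*u)*u + 0 = u*(-30 + 30*u) + 0 = u*(-30 + 30*u))
r(-5 - 1*6)*(-40) = (30*(-5 - 1*6)*(-1 + (-5 - 1*6)))*(-40) = (30*(-5 - 6)*(-1 + (-5 - 6)))*(-40) = (30*(-11)*(-1 - 11))*(-40) = (30*(-11)*(-12))*(-40) = 3960*(-40) = -158400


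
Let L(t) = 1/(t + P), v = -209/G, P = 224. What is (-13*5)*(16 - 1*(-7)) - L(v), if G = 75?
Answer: -24803620/16591 ≈ -1495.0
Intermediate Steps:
v = -209/75 ≈ -2.7867
L(t) = 1/(224 + t) (L(t) = 1/(t + 224) = 1/(224 + t))
(-13*5)*(16 - 1*(-7)) - L(v) = (-13*5)*(16 - 1*(-7)) - 1/(224 - 209/75) = -65*(16 + 7) - 1/16591/75 = -65*23 - 1*75/16591 = -1495 - 75/16591 = -24803620/16591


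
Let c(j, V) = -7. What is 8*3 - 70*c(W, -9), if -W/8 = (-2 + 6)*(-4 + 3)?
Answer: 514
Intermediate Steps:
W = 32 (W = -8*(-2 + 6)*(-4 + 3) = -32*(-1) = -8*(-4) = 32)
8*3 - 70*c(W, -9) = 8*3 - 70*(-7) = 24 + 490 = 514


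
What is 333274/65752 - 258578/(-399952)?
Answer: 9393476469/1643602744 ≈ 5.7152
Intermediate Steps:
333274/65752 - 258578/(-399952) = 333274*(1/65752) - 258578*(-1/399952) = 166637/32876 + 129289/199976 = 9393476469/1643602744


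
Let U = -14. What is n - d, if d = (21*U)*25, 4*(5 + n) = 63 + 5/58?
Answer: 1707699/232 ≈ 7360.8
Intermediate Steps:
n = 2499/232 (n = -5 + (63 + 5/58)/4 = -5 + (¼)*(3659/58) = -5 + 3659/232 = 2499/232 ≈ 10.772)
d = -7350 (d = (21*(-14))*25 = -294*25 = -7350)
n - d = 2499/232 - 1*(-7350) = 2499/232 + 7350 = 1707699/232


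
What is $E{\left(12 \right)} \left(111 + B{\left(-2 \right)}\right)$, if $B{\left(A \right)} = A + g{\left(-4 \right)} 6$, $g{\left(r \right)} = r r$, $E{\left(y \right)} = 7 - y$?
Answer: $-1025$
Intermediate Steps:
$g{\left(r \right)} = r^{2}$
$B{\left(A \right)} = 96 + A$ ($B{\left(A \right)} = A + \left(-4\right)^{2} \cdot 6 = A + 16 \cdot 6 = A + 96 = 96 + A$)
$E{\left(12 \right)} \left(111 + B{\left(-2 \right)}\right) = \left(7 - 12\right) \left(111 + \left(96 - 2\right)\right) = \left(7 - 12\right) \left(111 + 94\right) = \left(-5\right) 205 = -1025$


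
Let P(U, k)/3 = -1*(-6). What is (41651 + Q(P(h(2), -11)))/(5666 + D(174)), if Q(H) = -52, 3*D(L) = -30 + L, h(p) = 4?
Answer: 41599/5714 ≈ 7.2802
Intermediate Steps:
D(L) = -10 + L/3 (D(L) = (-30 + L)/3 = -10 + L/3)
P(U, k) = 18 (P(U, k) = 3*(-1*(-6)) = 3*6 = 18)
(41651 + Q(P(h(2), -11)))/(5666 + D(174)) = (41651 - 52)/(5666 + (-10 + (⅓)*174)) = 41599/(5666 + (-10 + 58)) = 41599/(5666 + 48) = 41599/5714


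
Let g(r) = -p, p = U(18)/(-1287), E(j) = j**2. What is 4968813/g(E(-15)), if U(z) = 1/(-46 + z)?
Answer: -179056145268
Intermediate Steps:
p = 1/36036 (p = 1/((-46 + 18)*(-1287)) = -1/1287/(-28) = -1/28*(-1/1287) = 1/36036 ≈ 2.7750e-5)
g(r) = -1/36036 (g(r) = -1*1/36036 = -1/36036)
4968813/g(E(-15)) = 4968813/(-1/36036) = 4968813*(-36036) = -179056145268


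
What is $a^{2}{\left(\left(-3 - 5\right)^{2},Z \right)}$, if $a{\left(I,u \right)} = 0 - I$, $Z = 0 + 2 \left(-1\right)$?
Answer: $4096$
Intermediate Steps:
$Z = -2$ ($Z = 0 - 2 = -2$)
$a{\left(I,u \right)} = - I$
$a^{2}{\left(\left(-3 - 5\right)^{2},Z \right)} = \left(- \left(-3 - 5\right)^{2}\right)^{2} = \left(- \left(-8\right)^{2}\right)^{2} = \left(\left(-1\right) 64\right)^{2} = \left(-64\right)^{2} = 4096$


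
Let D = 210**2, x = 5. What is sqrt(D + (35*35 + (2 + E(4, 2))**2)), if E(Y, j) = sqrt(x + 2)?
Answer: 2*sqrt(11334 + sqrt(7)) ≈ 212.95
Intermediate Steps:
D = 44100
E(Y, j) = sqrt(7) (E(Y, j) = sqrt(5 + 2) = sqrt(7))
sqrt(D + (35*35 + (2 + E(4, 2))**2)) = sqrt(44100 + (35*35 + (2 + sqrt(7))**2)) = sqrt(44100 + (1225 + (2 + sqrt(7))**2)) = sqrt(45325 + (2 + sqrt(7))**2)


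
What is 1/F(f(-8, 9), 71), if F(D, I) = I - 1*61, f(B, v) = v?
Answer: 1/10 ≈ 0.10000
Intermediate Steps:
F(D, I) = -61 + I (F(D, I) = I - 61 = -61 + I)
1/F(f(-8, 9), 71) = 1/(-61 + 71) = 1/10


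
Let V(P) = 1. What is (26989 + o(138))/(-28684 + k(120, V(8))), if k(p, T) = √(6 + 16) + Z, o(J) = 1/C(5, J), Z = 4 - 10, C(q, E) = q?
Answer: -43017786/45728671 - 7497*√22/228643355 ≈ -0.94087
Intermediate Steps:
Z = -6
o(J) = ⅕ (o(J) = 1/5 = ⅕)
k(p, T) = -6 + √22 (k(p, T) = √(6 + 16) - 6 = √22 - 6 = -6 + √22)
(26989 + o(138))/(-28684 + k(120, V(8))) = (26989 + ⅕)/(-28684 + (-6 + √22)) = 134946/(5*(-28690 + √22))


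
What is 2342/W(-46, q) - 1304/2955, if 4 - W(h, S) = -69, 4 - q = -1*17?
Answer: 6825418/215715 ≈ 31.641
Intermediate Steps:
q = 21 (q = 4 - (-1)*17 = 4 - 1*(-17) = 4 + 17 = 21)
W(h, S) = 73 (W(h, S) = 4 - 1*(-69) = 4 + 69 = 73)
2342/W(-46, q) - 1304/2955 = 2342/73 - 1304/2955 = 6825418/215715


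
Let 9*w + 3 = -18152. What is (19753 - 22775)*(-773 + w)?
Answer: 75888464/9 ≈ 8.4320e+6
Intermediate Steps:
w = -18155/9 (w = -⅓ + (⅑)*(-18152) = -⅓ - 18152/9 = -18155/9 ≈ -2017.2)
(19753 - 22775)*(-773 + w) = (19753 - 22775)*(-773 - 18155/9) = -3022*(-25112/9) = 75888464/9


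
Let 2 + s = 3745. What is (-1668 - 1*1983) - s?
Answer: -7394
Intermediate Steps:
s = 3743 (s = -2 + 3745 = 3743)
(-1668 - 1*1983) - s = (-1668 - 1*1983) - 1*3743 = (-1668 - 1983) - 3743 = -3651 - 3743 = -7394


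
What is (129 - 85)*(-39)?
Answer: -1716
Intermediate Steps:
(129 - 85)*(-39) = 44*(-39) = -1716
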